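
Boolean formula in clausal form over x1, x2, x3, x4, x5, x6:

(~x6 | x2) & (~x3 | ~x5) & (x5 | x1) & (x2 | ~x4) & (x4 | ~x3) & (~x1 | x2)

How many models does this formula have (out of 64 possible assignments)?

15

Case analysis on x2 and x1:
  x2=T, x1=T: x6 free; 5 ways for (x3,x4,x5) × 2^1 = 10.
  x2=T, x1=F: remaining (x3,x4,x5,x6) ∈ {(F,F,T,F); (F,F,T,T); (F,T,T,F); (F,T,T,T)} — 4.
  x2=F, x1=T: a clause becomes empty — 0.
  x2=F, x1=F: remaining (x3,x4,x5,x6) ∈ {(F,F,T,F)} — 1.
Total: 10 + 4 + 0 + 1 = 15.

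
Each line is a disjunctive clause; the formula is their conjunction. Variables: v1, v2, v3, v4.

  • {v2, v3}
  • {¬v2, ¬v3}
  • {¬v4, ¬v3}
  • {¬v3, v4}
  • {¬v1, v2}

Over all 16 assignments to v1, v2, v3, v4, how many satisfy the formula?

4

Satisfying assignments:
  v1=0 v2=1 v3=0 v4=0
  v1=0 v2=1 v3=0 v4=1
  v1=1 v2=1 v3=0 v4=0
  v1=1 v2=1 v3=0 v4=1
Count: 4.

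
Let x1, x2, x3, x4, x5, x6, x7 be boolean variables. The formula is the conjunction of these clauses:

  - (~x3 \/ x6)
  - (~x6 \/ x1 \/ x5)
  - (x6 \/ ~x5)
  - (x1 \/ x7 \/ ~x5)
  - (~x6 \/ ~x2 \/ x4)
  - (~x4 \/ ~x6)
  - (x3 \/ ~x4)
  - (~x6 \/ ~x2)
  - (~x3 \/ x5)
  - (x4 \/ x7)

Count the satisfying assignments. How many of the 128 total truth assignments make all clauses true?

Case analysis on x6 and x4:
  x6=T, x4=T: a clause becomes empty — 0.
  x6=T, x4=F: 5 of the 32 assignments to (x1,x2,x3,x5,x7) work.
  x6=F, x4=T: a clause becomes empty — 0.
  x6=F, x4=F: remaining (x1,x2,x3,x5,x7) ∈ {(F,F,F,F,T); (F,T,F,F,T); (T,F,F,F,T); (T,T,F,F,T)} — 4.
Total: 0 + 5 + 0 + 4 = 9.

9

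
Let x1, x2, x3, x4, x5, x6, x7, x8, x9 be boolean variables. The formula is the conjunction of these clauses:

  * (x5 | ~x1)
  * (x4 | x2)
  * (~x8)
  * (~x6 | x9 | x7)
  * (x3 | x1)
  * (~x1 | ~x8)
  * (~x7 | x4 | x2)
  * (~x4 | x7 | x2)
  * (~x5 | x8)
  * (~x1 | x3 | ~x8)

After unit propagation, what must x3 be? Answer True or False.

Unit clause (~x8) sets x8 = False.
In (~x5 | x8), x8 is now false; ~x5 must hold, so x5 = False.
In (x5 | ~x1), x5 is now false; ~x1 must hold, so x1 = False.
(x3 | x1) with x1 = False leaves only x3, so x3 = True.

True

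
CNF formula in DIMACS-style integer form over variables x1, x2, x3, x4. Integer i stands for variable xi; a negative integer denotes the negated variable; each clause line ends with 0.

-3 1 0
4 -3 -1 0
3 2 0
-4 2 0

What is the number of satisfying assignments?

Satisfying assignments:
  x1=F x2=T x3=F x4=F
  x1=F x2=T x3=F x4=T
  x1=T x2=T x3=F x4=F
  x1=T x2=T x3=F x4=T
  x1=T x2=T x3=T x4=T
That's 5 in total.

5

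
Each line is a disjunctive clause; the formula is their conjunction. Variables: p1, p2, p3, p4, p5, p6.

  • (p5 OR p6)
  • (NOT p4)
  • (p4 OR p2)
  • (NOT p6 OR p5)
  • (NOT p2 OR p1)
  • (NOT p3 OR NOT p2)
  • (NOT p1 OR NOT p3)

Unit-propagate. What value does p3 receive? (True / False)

False

(NOT p4) stands alone — p4 = False.
(p2 OR p4) with p4 = False leaves only p2, so p2 = True.
From (p1 OR NOT p2) and p2 = True: p1 = True.
(NOT p2 OR NOT p3): since p2 = True, the clause reduces to (NOT p3). p3 = False.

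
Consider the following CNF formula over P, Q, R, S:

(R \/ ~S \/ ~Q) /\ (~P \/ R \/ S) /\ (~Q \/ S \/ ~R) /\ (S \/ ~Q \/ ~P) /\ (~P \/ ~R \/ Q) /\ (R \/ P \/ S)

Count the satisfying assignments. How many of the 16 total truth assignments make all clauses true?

The models are:
  P=0 Q=0 R=0 S=1
  P=0 Q=0 R=1 S=0
  P=0 Q=0 R=1 S=1
  P=0 Q=1 R=1 S=1
  P=1 Q=0 R=0 S=1
  P=1 Q=1 R=1 S=1
Count: 6.

6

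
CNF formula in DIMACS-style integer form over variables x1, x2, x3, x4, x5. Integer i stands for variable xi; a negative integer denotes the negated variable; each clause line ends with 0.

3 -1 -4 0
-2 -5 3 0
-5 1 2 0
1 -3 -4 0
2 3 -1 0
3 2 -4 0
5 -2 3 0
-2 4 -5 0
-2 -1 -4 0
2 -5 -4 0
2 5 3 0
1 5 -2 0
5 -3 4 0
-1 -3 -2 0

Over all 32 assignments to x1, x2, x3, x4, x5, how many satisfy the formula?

The models are:
  x1=T x2=F x3=T x4=F x5=T
  x1=T x2=F x3=T x4=T x5=F
Count: 2.

2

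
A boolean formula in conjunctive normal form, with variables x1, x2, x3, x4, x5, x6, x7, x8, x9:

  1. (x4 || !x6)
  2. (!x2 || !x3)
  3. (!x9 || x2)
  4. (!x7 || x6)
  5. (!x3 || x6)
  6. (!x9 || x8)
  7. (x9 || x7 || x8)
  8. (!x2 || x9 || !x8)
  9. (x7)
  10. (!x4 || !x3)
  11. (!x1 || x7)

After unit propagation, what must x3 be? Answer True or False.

Unit clause (x7) sets x7 = True.
In (x6 || !x7), !x7 is now false; x6 must hold, so x6 = True.
(!x6 || x4) with x6 = True leaves only x4, so x4 = True.
(!x3 || !x4): since x4 = True, the clause reduces to (!x3). x3 = False.

False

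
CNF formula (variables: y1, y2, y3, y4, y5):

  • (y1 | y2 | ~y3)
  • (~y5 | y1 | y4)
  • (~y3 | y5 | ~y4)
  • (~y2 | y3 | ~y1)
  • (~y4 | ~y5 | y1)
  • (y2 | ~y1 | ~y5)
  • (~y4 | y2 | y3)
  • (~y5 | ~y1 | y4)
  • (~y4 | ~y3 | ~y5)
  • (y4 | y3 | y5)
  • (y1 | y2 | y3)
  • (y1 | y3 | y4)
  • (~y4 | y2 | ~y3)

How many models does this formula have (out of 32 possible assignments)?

4

Satisfying assignments:
  y1=F y2=T y3=F y4=T y5=F
  y1=F y2=T y3=T y4=F y5=F
  y1=T y2=F y3=T y4=F y5=F
  y1=T y2=T y3=T y4=F y5=F
That's 4 in total.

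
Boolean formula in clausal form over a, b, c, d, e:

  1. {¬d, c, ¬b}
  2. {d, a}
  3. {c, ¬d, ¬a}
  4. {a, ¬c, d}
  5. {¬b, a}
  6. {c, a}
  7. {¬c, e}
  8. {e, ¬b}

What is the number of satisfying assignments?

Case analysis on a and c:
  a=T, c=T: remaining (b,d,e) ∈ {(F,F,T); (F,T,T); (T,F,T); (T,T,T)} — 4.
  a=T, c=F: remaining (b,d,e) ∈ {(F,F,F); (F,F,T); (T,F,T)} — 3.
  a=F, c=T: remaining (b,d,e) ∈ {(F,T,T)} — 1.
  a=F, c=F: a clause becomes empty — 0.
Total: 4 + 3 + 1 + 0 = 8.

8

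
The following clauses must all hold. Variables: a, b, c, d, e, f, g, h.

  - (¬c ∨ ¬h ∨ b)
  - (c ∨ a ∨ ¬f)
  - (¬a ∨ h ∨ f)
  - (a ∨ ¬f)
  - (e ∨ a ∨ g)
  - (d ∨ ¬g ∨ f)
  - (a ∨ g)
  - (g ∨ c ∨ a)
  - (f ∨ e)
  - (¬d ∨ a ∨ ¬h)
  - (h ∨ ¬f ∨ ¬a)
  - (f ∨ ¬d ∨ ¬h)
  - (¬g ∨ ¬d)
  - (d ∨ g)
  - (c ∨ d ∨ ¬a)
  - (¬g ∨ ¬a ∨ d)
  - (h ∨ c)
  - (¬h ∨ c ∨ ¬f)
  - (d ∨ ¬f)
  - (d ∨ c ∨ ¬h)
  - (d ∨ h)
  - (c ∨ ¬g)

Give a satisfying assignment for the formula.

a=True, b=True, c=True, d=True, e=True, f=True, g=False, h=True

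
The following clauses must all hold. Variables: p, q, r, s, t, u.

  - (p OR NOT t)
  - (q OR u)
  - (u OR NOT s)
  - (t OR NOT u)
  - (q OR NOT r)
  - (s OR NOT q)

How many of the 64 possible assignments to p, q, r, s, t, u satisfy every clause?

The models are:
  p=T q=F r=F s=F t=T u=T
  p=T q=F r=F s=T t=T u=T
  p=T q=T r=F s=T t=T u=T
  p=T q=T r=T s=T t=T u=T
That's 4 in total.

4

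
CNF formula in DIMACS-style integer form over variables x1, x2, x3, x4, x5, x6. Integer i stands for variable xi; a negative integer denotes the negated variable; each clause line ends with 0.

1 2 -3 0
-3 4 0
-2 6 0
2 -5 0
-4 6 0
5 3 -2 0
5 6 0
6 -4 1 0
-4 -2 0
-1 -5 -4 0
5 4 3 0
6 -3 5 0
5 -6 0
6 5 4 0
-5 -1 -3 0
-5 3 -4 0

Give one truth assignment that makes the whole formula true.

x1=T, x2=T, x3=F, x4=F, x5=T, x6=T

Branch on x1: take x1 = True.
For the remaining variables, x2 = True, x3 = False, x4 = False, x5 = True, x6 = True works.
Check each clause:
  1. (x1 \/ x2 \/ ~x3) — x1 is true.
  2. (~x3 \/ x4) — ~x3 is true.
  3. (x6 \/ ~x2) — x6 is true.
  4. (~x5 \/ x2) — x2 is true.
  5. (~x4 \/ x6) — ~x4 is true.
  6. (x5 \/ ~x2 \/ x3) — x5 is true.
  7. (x5 \/ x6) — x5 is true.
  8. (~x4 \/ x1 \/ x6) — x1 is true.
  9. (~x2 \/ ~x4) — ~x4 is true.
  10. (~x1 \/ ~x4 \/ ~x5) — ~x4 is true.
  11. (x5 \/ x4 \/ x3) — x5 is true.
  12. (x6 \/ x5 \/ ~x3) — ~x3 is true.
  13. (~x6 \/ x5) — x5 is true.
  14. (x6 \/ x5 \/ x4) — x5 is true.
  15. (~x5 \/ ~x1 \/ ~x3) — ~x3 is true.
  16. (~x5 \/ x3 \/ ~x4) — ~x4 is true.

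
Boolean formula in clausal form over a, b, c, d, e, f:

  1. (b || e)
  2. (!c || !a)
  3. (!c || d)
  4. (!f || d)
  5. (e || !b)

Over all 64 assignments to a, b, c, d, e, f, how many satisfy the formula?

16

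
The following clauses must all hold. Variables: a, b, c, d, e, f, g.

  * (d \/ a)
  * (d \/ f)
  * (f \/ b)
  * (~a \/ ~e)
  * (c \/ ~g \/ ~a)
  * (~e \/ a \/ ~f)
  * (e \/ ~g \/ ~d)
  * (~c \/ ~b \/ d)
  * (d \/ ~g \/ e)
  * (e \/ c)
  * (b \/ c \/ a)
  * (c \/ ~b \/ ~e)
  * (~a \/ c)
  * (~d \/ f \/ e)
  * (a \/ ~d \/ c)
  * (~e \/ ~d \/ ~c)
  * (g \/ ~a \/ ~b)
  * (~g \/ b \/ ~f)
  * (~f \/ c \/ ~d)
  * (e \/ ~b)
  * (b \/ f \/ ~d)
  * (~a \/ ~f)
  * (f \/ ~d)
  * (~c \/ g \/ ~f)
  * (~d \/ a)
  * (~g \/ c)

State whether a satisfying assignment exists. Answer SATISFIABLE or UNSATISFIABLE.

d = True:
  propagation gives f=True, c=True, e=False, g=False; an empty clause results — contradiction.
d = False:
  propagation gives a=True, f=True; an empty clause results — contradiction.
Every branch closes, so no satisfying assignment exists.

UNSATISFIABLE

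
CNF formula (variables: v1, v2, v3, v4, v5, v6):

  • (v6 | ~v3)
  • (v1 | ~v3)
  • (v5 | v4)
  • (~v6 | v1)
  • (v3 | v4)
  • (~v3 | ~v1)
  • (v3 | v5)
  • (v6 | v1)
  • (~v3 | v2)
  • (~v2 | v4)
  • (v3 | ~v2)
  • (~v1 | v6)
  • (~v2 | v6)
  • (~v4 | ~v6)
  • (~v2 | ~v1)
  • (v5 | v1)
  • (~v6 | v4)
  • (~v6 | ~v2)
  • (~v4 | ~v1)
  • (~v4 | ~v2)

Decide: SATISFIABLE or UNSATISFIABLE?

UNSATISFIABLE

v1 = True:
  propagation gives v3=False, v4=True; an empty clause results — contradiction.
v1 = False:
  propagation gives v3=False, v6=False; an empty clause results — contradiction.
Every branch closes, so no satisfying assignment exists.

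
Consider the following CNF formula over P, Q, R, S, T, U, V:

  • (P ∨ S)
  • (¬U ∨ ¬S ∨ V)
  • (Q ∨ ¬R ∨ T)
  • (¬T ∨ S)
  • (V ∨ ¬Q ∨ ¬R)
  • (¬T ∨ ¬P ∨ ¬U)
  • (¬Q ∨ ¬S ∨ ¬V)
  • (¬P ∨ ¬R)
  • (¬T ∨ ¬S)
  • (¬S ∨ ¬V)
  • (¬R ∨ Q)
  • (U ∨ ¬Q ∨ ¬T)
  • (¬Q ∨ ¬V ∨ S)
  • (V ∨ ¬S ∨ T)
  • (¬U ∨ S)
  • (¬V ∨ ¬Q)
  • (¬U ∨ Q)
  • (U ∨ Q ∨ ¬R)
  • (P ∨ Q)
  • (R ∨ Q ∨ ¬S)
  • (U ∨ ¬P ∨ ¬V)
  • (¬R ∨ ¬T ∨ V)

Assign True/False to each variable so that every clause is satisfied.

P=True, Q=True, R=False, S=False, T=False, U=False, V=False

Try P = True.
  then R is forced to False.
Branch on Q: take Q = True.
  then V is forced to False.
Try S = False.
  then T is forced to False.
  then U is forced to False.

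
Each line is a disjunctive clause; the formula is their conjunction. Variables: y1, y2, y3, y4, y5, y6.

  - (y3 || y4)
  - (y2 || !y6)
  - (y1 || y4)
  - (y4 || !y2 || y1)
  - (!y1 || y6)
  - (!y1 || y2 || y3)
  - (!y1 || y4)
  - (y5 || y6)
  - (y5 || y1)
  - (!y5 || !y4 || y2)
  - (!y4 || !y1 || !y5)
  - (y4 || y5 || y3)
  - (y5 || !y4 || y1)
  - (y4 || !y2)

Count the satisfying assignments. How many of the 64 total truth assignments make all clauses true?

6

The models are:
  y1=0 y2=1 y3=0 y4=1 y5=1 y6=0
  y1=0 y2=1 y3=0 y4=1 y5=1 y6=1
  y1=0 y2=1 y3=1 y4=1 y5=1 y6=0
  y1=0 y2=1 y3=1 y4=1 y5=1 y6=1
  y1=1 y2=1 y3=0 y4=1 y5=0 y6=1
  y1=1 y2=1 y3=1 y4=1 y5=0 y6=1
That's 6 in total.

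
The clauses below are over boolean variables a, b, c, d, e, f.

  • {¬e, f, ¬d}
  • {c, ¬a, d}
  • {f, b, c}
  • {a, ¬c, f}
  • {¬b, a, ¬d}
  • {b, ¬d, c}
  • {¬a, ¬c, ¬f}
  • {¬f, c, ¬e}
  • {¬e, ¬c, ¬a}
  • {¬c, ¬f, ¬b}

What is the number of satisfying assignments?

Split on c, then f.
  c=T, f=T: remaining (a,b,d,e) ∈ {(F,F,F,F); (F,F,F,T); (F,F,T,F); (F,F,T,T)} — 4.
  c=T, f=F: remaining (a,b,d,e) ∈ {(T,F,F,F); (T,F,T,F); (T,T,F,F); (T,T,T,F)} — 4.
  c=F, f=T: remaining (a,b,d,e) ∈ {(F,F,F,F); (F,T,F,F); (T,T,T,F)} — 3.
  c=F, f=F: remaining (a,b,d,e) ∈ {(F,T,F,F); (F,T,F,T); (T,T,T,F)} — 3.
Total: 4 + 4 + 3 + 3 = 14.

14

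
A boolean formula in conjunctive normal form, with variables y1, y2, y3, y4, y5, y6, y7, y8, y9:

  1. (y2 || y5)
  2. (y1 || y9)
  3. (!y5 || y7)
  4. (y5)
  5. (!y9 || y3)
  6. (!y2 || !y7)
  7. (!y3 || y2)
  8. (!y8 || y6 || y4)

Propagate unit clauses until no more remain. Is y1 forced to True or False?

True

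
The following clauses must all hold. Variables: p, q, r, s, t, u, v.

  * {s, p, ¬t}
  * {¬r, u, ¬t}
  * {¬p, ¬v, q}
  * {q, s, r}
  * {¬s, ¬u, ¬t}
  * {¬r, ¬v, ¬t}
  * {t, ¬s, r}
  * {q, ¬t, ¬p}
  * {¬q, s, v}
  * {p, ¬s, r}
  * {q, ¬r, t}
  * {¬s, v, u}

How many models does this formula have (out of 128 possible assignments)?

17

Split on s, then t.
  s=T, t=T: remaining (p,q,r,u,v) ∈ {(T,T,F,F,T)} — 1.
  s=T, t=F: p free; 3 ways for (q,r,u,v) × 2^1 = 6.
  s=F, t=T: remaining (p,q,r,u,v) ∈ {(T,T,F,F,T); (T,T,F,T,T)} — 2.
  s=F, t=F: forces q=T; v=T; p, r, u free → 2^3 = 8.
Total: 1 + 6 + 2 + 8 = 17.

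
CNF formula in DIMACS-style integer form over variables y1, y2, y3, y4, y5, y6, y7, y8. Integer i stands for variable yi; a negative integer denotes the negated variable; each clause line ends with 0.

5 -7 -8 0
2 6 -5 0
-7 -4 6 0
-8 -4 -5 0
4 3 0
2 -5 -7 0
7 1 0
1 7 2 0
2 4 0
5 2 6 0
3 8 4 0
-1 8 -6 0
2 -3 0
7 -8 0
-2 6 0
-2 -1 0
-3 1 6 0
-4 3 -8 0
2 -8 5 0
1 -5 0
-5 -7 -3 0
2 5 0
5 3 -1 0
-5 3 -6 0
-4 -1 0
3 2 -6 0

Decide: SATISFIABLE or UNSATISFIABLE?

Try y1 = False.
  then y7 is forced to True.
  then y5 is forced to False.
  then y8 is forced to False.
  then y2 is forced to True.
  then y6 is forced to True.
Set y3 = True and propagate.
y4 is now unconstrained; take y4 = True.
So y1 = F, y2 = T, y3 = T, y4 = T, y5 = F, y6 = T, y7 = T, y8 = F is a satisfying assignment.

SATISFIABLE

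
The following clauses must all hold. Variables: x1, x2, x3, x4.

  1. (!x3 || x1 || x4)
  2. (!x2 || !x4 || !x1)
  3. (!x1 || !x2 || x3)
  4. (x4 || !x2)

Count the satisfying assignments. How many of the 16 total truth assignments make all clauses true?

9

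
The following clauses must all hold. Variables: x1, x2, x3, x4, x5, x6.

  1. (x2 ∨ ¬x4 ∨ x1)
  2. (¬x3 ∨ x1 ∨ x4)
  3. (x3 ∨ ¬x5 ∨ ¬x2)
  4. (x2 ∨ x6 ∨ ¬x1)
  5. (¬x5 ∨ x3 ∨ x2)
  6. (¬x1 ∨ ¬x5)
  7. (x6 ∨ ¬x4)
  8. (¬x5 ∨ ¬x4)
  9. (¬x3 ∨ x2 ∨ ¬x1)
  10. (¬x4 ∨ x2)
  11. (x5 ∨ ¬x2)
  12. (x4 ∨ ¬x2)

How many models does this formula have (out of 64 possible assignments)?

The models are:
  x1=F x2=F x3=F x4=F x5=F x6=F
  x1=F x2=F x3=F x4=F x5=F x6=T
  x1=T x2=F x3=F x4=F x5=F x6=T
Count: 3.

3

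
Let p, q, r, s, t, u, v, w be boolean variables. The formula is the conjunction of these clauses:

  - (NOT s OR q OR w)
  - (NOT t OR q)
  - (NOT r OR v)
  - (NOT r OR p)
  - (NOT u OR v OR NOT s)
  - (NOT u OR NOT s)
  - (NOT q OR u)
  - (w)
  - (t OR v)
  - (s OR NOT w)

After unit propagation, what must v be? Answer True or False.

True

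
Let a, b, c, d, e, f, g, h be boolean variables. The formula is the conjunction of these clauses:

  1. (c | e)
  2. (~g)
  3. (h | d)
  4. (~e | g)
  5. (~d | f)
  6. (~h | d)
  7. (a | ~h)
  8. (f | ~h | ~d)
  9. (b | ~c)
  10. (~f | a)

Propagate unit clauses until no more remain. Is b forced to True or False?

True

(~g) stands alone — g = False.
(g | ~e) with g = False leaves only ~e, so e = False.
(e | c) with e = False leaves only c, so c = True.
(~c | b): since c = True, the clause reduces to (b). b = True.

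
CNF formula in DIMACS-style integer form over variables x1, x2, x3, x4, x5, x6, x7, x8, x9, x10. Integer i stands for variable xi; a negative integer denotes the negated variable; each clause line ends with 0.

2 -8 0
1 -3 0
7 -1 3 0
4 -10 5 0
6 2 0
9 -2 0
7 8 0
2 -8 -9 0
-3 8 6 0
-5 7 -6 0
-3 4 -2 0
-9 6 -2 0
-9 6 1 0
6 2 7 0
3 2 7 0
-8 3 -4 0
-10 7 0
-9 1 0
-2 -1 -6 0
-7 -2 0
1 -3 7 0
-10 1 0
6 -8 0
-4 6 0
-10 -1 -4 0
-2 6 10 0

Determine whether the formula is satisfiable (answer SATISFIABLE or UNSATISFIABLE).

SATISFIABLE

Try x1 = True.
Try x2 = False.
  then x8 is forced to False.
  then x6 is forced to True.
  then x7 is forced to True.
The remaining clauses are satisfied by x3 = True, x4 = True, x5 = False, x9 = False, x10 = False.
So x1 = True, x2 = False, x3 = True, x4 = True, x5 = False, x6 = True, x7 = True, x8 = False, x9 = False, x10 = False is a satisfying assignment.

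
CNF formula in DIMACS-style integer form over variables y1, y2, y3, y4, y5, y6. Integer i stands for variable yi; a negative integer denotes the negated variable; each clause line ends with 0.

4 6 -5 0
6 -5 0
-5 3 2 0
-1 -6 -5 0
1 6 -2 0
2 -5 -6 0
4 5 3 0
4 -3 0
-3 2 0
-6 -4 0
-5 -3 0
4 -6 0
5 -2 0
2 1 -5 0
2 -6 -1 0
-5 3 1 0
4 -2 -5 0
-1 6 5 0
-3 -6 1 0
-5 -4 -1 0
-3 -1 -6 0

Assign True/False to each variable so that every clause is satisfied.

y1=F, y2=F, y3=F, y4=T, y5=F, y6=F

Try y1 = False.
Try y2 = False.
  then y3 is forced to False.
  then y5 is forced to False.
  then y4 is forced to True.
  then y6 is forced to False.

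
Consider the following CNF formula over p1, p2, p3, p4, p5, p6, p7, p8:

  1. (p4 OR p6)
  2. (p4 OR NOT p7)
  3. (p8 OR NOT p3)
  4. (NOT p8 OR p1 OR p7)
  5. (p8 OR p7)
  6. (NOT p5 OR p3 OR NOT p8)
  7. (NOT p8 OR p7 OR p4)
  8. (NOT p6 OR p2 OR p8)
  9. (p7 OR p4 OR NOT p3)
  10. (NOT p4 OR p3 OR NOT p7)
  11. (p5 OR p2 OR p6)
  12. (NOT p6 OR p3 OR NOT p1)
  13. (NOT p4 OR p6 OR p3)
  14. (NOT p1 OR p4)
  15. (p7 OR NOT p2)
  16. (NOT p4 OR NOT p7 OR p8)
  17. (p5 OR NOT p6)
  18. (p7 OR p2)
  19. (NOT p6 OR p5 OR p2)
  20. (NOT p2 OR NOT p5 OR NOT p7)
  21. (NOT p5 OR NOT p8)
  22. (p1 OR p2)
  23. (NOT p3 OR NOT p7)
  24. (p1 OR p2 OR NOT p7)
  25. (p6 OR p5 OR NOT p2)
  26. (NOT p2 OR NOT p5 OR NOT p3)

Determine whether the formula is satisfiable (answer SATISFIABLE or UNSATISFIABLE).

p7 = True:
  propagation gives p4=True, p3=True; an empty clause results — contradiction.
p7 = False:
  propagation gives p8=True, p1=True, p4=True, p2=False; an empty clause results — contradiction.
Every branch closes, so no satisfying assignment exists.

UNSATISFIABLE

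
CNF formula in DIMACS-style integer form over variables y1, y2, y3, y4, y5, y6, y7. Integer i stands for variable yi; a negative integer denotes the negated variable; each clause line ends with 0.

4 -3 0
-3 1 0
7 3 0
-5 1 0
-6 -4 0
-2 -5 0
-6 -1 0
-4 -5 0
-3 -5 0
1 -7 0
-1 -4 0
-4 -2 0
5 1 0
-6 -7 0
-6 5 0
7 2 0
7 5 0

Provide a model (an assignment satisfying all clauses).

y6 occurs only negated in the remaining clauses — set y6 = False.
Try y1 = True.
  then y4 is forced to False.
  then y3 is forced to False.
  then y7 is forced to True.
Set y2 = False and propagate.
y5 is now unconstrained; take y5 = True.
Every clause has at least one true literal under this assignment.

y1 = T  y2 = F  y3 = F  y4 = F  y5 = T  y6 = F  y7 = T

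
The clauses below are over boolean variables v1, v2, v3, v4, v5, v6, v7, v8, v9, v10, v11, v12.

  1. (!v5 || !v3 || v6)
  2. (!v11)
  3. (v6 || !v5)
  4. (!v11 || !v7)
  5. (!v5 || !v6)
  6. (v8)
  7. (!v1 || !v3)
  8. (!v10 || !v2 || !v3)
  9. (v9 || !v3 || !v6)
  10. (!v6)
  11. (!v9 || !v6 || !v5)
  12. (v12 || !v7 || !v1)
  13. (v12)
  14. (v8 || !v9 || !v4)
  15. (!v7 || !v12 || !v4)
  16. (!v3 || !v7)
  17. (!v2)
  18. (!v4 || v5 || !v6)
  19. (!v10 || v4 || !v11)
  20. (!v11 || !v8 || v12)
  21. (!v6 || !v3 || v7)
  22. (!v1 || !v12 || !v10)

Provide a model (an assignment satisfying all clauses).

v1=F, v2=F, v3=T, v4=T, v5=F, v6=F, v7=F, v8=T, v9=F, v10=T, v11=F, v12=T

The clause (!v11) is unit: v11 must be False.
(v8) is a unit clause, so v8 = True.
The clause (!v6) is unit: v6 must be False.
The clause (!v5) is unit: v5 must be False.
(v12) is a unit clause, so v12 = True.
Unit propagation: (!v2) forces v2 = False.
Pure literal: v1 appears only negated; assign v1 = False.
Pure literal: v7 appears only negated; assign v7 = False.
v3, v4, v9, v10 are now unconstrained; take v3 = True, v4 = True, v9 = False, v10 = True.
Check each clause:
  1. (!v5 || v6 || !v3) — !v5 is true.
  2. (!v11) — !v11 is true.
  3. (v6 || !v5) — !v5 is true.
  4. (!v11 || !v7) — !v7 is true.
  5. (!v5 || !v6) — !v6 is true.
  6. (v8) — v8 is true.
  7. (!v1 || !v3) — !v1 is true.
  8. (!v2 || !v10 || !v3) — !v2 is true.
  9. (v9 || !v6 || !v3) — !v6 is true.
  10. (!v6) — !v6 is true.
  11. (!v9 || !v6 || !v5) — !v6 is true.
  12. (!v1 || !v7 || v12) — !v7 is true.
  13. (v12) — v12 is true.
  14. (!v4 || v8 || !v9) — v8 is true.
  15. (!v4 || !v7 || !v12) — !v7 is true.
  16. (!v7 || !v3) — !v7 is true.
  17. (!v2) — !v2 is true.
  18. (!v6 || !v4 || v5) — !v6 is true.
  19. (!v11 || !v10 || v4) — v4 is true.
  20. (v12 || !v8 || !v11) — v12 is true.
  21. (!v6 || !v3 || v7) — !v6 is true.
  22. (!v1 || !v12 || !v10) — !v1 is true.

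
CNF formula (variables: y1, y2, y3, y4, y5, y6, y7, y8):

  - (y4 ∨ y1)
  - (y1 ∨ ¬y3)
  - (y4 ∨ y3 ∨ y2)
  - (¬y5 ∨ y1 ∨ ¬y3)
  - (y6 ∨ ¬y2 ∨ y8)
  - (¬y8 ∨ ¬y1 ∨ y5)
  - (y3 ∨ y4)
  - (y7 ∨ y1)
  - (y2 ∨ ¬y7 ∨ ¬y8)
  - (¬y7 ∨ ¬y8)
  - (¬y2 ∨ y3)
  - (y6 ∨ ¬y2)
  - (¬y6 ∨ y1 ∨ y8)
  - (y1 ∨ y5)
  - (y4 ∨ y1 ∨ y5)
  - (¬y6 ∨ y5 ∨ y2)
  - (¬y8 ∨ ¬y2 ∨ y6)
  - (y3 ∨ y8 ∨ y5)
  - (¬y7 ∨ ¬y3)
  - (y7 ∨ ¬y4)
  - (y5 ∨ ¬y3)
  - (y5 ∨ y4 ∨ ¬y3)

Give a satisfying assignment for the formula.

y1=1, y2=0, y3=0, y4=1, y5=1, y6=0, y7=1, y8=0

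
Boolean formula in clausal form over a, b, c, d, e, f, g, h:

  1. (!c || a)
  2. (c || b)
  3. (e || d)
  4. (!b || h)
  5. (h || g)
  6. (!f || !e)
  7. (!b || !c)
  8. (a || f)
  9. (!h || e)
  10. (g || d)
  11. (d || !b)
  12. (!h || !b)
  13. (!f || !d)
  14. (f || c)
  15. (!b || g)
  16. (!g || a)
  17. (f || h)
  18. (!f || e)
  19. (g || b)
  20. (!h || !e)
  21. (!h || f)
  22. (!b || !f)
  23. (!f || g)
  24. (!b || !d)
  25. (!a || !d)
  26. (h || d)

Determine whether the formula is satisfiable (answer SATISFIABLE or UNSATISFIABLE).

UNSATISFIABLE

b = True:
  propagation gives h=True; an empty clause results — contradiction.
b = False:
  propagation gives c=True, a=True, g=True, d=False; an empty clause results — contradiction.
Every branch closes, so no satisfying assignment exists.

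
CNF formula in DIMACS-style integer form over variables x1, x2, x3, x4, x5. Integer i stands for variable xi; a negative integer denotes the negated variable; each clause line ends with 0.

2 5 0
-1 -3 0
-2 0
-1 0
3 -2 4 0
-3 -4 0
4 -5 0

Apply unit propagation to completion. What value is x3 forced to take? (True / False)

Unit clause (~x2) sets x2 = False.
(x2 | x5) with x2 = False leaves only x5, so x5 = True.
(~x1) stands alone — x1 = False.
(x4 | ~x5) with x5 = True leaves only x4, so x4 = True.
(~x4 | ~x3): since x4 = True, the clause reduces to (~x3). x3 = False.

False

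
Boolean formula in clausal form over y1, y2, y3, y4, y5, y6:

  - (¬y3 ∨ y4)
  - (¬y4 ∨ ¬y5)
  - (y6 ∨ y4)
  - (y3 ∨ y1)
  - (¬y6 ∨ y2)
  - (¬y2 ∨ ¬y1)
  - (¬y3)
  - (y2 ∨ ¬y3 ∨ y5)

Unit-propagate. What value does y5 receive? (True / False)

False

(¬y3) stands alone — y3 = False.
(y1 ∨ y3): since y3 = False, the clause reduces to (y1). y1 = True.
From (¬y2 ∨ ¬y1) and y1 = True: y2 = False.
(¬y6 ∨ y2) with y2 = False leaves only ¬y6, so y6 = False.
From (y6 ∨ y4) and y6 = False: y4 = True.
From (¬y5 ∨ ¬y4) and y4 = True: y5 = False.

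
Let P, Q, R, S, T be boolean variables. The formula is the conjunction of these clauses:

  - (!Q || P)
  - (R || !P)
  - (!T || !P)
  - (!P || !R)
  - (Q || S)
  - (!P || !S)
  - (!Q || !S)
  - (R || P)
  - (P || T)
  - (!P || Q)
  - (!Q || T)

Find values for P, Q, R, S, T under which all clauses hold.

P = F, Q = F, R = T, S = T, T = T

Check each clause:
  1. (P || !Q) — !Q is true.
  2. (R || !P) — R is true.
  3. (!T || !P) — !P is true.
  4. (!R || !P) — !P is true.
  5. (Q || S) — S is true.
  6. (!P || !S) — !P is true.
  7. (!S || !Q) — !Q is true.
  8. (R || P) — R is true.
  9. (T || P) — T is true.
  10. (Q || !P) — !P is true.
  11. (!Q || T) — T is true.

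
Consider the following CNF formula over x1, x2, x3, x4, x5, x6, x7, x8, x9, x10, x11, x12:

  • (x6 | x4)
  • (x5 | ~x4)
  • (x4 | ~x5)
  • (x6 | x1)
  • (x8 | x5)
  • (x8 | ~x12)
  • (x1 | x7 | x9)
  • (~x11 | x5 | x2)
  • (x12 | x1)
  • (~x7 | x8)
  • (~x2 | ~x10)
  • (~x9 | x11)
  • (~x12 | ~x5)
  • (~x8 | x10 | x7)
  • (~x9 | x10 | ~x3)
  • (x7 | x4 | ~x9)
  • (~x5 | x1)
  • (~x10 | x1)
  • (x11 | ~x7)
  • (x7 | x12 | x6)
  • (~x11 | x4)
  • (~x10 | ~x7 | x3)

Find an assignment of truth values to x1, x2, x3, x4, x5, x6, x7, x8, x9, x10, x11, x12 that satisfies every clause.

x1 occurs only positively in the remaining clauses — set x1 = True.
Branch on x2: take x2 = False.
The remaining clauses are satisfied by x3 = True, x4 = True, x5 = True, x6 = False, x7 = True, x8 = True, x9 = False, x10 = False, x11 = True, x12 = False.
Check each clause:
  1. (x6 | x4) — x4 is true.
  2. (x5 | ~x4) — x5 is true.
  3. (x4 | ~x5) — x4 is true.
  4. (x6 | x1) — x1 is true.
  5. (x5 | x8) — x8 is true.
  6. (~x12 | x8) — x8 is true.
  7. (x9 | x7 | x1) — x1 is true.
  8. (x2 | ~x11 | x5) — x5 is true.
  9. (x1 | x12) — x1 is true.
  10. (x8 | ~x7) — x8 is true.
  11. (~x10 | ~x2) — ~x2 is true.
  12. (~x9 | x11) — x11 is true.
  13. (~x12 | ~x5) — ~x12 is true.
  14. (x7 | x10 | ~x8) — x7 is true.
  15. (x10 | ~x3 | ~x9) — ~x9 is true.
  16. (x7 | x4 | ~x9) — ~x9 is true.
  17. (x1 | ~x5) — x1 is true.
  18. (~x10 | x1) — x1 is true.
  19. (x11 | ~x7) — x11 is true.
  20. (x12 | x7 | x6) — x7 is true.
  21. (x4 | ~x11) — x4 is true.
  22. (~x7 | ~x10 | x3) — x3 is true.

x1=T, x2=F, x3=T, x4=T, x5=T, x6=F, x7=T, x8=T, x9=F, x10=F, x11=T, x12=F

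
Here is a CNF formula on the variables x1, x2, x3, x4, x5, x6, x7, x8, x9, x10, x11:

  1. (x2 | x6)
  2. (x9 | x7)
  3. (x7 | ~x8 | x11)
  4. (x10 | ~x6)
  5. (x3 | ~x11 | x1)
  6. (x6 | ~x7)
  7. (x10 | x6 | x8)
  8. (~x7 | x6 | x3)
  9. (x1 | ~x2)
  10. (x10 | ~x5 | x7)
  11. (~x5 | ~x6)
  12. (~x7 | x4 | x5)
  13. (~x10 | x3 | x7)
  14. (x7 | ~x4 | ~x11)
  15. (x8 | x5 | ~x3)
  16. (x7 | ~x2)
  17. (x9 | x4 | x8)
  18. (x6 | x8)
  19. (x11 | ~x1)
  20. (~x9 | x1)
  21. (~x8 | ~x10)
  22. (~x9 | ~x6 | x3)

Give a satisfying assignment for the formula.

Set x1 = True and propagate.
  then x11 is forced to True.
The remaining clauses are satisfied by x2 = False, x3 = False, x4 = True, x5 = False, x6 = True, x7 = True, x8 = False, x9 = False, x10 = True.

x1 = 1, x2 = 0, x3 = 0, x4 = 1, x5 = 0, x6 = 1, x7 = 1, x8 = 0, x9 = 0, x10 = 1, x11 = 1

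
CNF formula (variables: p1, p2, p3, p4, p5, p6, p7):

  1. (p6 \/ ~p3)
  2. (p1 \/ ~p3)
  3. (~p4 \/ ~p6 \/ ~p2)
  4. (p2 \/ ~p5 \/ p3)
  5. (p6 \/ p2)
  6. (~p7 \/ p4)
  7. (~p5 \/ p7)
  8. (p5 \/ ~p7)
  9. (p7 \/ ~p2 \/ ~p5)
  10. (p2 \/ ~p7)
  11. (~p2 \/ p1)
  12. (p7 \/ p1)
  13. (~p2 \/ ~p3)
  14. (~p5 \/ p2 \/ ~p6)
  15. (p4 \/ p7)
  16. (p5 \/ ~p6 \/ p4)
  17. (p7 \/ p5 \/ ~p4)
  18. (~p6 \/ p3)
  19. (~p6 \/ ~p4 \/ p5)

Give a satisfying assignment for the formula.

p1=True  p2=True  p3=False  p4=True  p5=True  p6=False  p7=True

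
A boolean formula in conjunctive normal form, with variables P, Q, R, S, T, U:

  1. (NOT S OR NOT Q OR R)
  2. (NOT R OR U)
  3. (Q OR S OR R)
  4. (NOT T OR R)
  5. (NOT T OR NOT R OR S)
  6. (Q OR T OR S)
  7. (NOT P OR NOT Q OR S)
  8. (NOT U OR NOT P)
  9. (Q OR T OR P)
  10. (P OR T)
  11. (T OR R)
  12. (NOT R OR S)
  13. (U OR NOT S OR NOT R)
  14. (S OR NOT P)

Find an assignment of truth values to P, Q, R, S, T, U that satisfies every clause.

P = F, Q = T, R = T, S = T, T = T, U = T

Set P = False and propagate.
  then T is forced to True.
  then R is forced to True.
  then U is forced to True.
  then S is forced to True.
Q is now unconstrained; take Q = True.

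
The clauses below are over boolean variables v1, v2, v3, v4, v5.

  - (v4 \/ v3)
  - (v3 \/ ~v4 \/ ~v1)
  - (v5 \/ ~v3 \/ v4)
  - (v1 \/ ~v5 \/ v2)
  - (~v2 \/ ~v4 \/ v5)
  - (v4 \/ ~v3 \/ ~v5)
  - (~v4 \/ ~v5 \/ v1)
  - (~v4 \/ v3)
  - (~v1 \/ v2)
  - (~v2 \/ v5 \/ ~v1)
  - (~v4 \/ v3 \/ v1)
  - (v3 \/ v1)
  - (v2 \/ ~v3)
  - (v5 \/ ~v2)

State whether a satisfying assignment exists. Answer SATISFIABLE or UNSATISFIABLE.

SATISFIABLE

Branch on v1: take v1 = True.
  then v2 is forced to True.
  then v5 is forced to True.
For the remaining variables, v3 = True, v4 = True works.
So v1=T  v2=T  v3=T  v4=T  v5=T is a satisfying assignment.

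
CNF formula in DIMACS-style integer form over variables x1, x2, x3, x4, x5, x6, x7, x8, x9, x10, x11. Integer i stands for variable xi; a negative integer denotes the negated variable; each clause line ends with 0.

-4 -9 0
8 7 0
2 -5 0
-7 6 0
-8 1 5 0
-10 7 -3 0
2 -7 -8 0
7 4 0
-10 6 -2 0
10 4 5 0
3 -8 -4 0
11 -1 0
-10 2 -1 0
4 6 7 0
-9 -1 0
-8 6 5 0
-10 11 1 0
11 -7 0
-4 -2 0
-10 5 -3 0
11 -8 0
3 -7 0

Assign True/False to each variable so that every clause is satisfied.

x1 = F  x2 = T  x3 = T  x4 = F  x5 = T  x6 = T  x7 = T  x8 = T  x9 = T  x10 = F  x11 = T

Pure literal: x6 appears only positively; assign x6 = True.
Pure literal: x11 appears only positively; assign x11 = True.
Set x1 = False and propagate.
Branch on x2: take x2 = True.
  then x4 is forced to False.
  then x7 is forced to True.
  then x3 is forced to True.
Branch on x5: take x5 = True.
x8, x9, x10 are now unconstrained; take x8 = True, x9 = True, x10 = False.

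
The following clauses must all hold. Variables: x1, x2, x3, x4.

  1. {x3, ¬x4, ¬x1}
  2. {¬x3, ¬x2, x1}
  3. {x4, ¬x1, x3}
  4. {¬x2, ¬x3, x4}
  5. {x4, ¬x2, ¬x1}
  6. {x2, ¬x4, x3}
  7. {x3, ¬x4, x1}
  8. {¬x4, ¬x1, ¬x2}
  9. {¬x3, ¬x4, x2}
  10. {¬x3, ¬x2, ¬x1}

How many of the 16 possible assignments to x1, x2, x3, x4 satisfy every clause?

4

The models are:
  x1=0 x2=0 x3=0 x4=0
  x1=0 x2=0 x3=1 x4=0
  x1=0 x2=1 x3=0 x4=0
  x1=1 x2=0 x3=1 x4=0
That's 4 in total.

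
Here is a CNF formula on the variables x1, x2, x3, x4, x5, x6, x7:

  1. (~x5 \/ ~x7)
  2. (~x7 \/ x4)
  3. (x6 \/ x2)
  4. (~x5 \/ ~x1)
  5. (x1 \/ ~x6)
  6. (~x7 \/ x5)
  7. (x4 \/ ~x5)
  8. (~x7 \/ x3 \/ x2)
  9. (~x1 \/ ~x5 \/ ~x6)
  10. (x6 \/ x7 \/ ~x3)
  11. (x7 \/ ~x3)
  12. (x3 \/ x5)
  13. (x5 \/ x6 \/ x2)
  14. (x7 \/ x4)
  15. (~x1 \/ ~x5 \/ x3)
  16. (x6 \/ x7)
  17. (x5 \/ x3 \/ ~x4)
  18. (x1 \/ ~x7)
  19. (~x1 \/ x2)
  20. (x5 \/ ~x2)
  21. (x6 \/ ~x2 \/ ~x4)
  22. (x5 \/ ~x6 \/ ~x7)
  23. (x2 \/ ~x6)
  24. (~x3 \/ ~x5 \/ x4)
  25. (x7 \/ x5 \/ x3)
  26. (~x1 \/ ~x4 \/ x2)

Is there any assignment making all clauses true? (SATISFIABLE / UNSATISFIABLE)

UNSATISFIABLE

x5 = True:
  propagation gives x7=False, x1=False, x6=False; an empty clause results — contradiction.
x5 = False:
  propagation gives x7=False, x3=False; an empty clause results — contradiction.
Every branch closes, so no satisfying assignment exists.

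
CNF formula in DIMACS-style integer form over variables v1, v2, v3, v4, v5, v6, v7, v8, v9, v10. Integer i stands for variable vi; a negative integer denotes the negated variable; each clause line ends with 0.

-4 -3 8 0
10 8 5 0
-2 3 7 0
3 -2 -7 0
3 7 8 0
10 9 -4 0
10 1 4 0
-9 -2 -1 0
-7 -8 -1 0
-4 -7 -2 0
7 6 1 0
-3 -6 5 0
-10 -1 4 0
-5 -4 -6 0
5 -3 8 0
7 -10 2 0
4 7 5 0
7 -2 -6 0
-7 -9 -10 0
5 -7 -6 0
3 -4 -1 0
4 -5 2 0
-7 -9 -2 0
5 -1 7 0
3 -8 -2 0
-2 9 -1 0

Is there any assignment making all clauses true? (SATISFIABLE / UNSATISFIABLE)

SATISFIABLE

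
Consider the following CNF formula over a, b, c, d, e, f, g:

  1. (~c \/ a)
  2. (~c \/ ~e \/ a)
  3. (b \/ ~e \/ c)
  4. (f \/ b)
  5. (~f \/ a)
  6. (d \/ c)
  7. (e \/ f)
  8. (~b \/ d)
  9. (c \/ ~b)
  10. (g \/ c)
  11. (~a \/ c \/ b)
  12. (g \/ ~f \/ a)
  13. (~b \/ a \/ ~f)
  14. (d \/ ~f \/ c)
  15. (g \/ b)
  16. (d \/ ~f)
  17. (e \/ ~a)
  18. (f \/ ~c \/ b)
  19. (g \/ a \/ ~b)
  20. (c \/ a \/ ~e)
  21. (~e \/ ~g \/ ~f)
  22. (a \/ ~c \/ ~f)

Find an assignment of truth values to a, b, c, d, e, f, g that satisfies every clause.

a = T, b = T, c = T, d = T, e = T, f = F, g = F

d occurs only positively in the remaining clauses — set d = True.
Try a = True.
  then e is forced to True.
Try b = True.
  then c is forced to True.
For the remaining variables, f = False, g = False works.
Every clause has at least one true literal under this assignment.
Check each clause:
  1. (a \/ ~c) — a is true.
  2. (a \/ ~c \/ ~e) — a is true.
  3. (b \/ ~e \/ c) — b is true.
  4. (f \/ b) — b is true.
  5. (a \/ ~f) — a is true.
  6. (c \/ d) — c is true.
  7. (f \/ e) — e is true.
  8. (~b \/ d) — d is true.
  9. (~b \/ c) — c is true.
  10. (c \/ g) — c is true.
  11. (~a \/ c \/ b) — b is true.
  12. (a \/ ~f \/ g) — a is true.
  13. (a \/ ~b \/ ~f) — a is true.
  14. (c \/ ~f \/ d) — ~f is true.
  15. (b \/ g) — b is true.
  16. (~f \/ d) — ~f is true.
  17. (~a \/ e) — e is true.
  18. (b \/ ~c \/ f) — b is true.
  19. (g \/ a \/ ~b) — a is true.
  20. (c \/ a \/ ~e) — c is true.
  21. (~f \/ ~g \/ ~e) — ~g is true.
  22. (~f \/ a \/ ~c) — a is true.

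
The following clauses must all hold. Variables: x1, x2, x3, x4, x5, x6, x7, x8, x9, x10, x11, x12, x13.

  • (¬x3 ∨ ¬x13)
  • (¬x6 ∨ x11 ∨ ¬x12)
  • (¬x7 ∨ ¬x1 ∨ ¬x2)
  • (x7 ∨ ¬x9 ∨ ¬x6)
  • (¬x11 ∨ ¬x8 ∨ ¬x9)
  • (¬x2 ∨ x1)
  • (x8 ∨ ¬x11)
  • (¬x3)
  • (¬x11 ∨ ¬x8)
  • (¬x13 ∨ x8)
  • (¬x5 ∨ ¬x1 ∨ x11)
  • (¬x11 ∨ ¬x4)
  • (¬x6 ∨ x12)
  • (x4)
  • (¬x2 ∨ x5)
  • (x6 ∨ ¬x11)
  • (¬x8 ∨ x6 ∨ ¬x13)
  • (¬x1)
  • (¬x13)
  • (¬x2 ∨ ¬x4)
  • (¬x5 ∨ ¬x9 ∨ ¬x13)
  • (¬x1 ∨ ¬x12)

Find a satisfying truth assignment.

x1=F, x2=F, x3=F, x4=T, x5=T, x6=F, x7=F, x8=T, x9=T, x10=T, x11=F, x12=F, x13=F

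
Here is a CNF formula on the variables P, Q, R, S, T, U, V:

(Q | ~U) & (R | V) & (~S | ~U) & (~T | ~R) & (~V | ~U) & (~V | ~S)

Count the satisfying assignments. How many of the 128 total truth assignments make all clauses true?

Split on U, then V.
  U=T, V=T: a clause becomes empty — 0.
  U=T, V=F: remaining (P,Q,R,S,T) ∈ {(F,T,T,F,F); (T,T,T,F,F)} — 2.
  U=F, V=T: P, Q free; 3 ways for (R,S,T) × 2^2 = 12.
  U=F, V=F: forces R=T; T=F; P, Q, S free → 2^3 = 8.
Total: 0 + 2 + 12 + 8 = 22.

22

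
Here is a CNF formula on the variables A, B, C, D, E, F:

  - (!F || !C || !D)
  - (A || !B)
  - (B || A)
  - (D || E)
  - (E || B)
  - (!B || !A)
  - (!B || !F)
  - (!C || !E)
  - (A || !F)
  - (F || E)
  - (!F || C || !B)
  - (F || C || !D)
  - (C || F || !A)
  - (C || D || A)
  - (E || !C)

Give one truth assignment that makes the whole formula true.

A=True, B=False, C=False, D=False, E=True, F=True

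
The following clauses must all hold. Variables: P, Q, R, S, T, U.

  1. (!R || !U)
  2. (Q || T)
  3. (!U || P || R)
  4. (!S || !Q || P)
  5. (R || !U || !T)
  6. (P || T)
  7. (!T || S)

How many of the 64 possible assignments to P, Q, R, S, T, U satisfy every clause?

12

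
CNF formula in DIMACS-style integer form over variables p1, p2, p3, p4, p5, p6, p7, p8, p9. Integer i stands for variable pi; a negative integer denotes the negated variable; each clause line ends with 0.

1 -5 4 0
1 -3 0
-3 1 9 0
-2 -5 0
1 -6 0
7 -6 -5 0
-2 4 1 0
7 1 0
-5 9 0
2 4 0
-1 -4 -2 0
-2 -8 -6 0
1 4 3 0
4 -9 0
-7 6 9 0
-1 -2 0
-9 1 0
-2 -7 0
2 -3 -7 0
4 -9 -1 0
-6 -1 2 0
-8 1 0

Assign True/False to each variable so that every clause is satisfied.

p1 = True  p2 = False  p3 = False  p4 = True  p5 = True  p6 = False  p7 = True  p8 = False  p9 = True

Check each clause:
  1. (!p5 || p1 || p4) — p1 is true.
  2. (!p3 || p1) — p1 is true.
  3. (p1 || p9 || !p3) — p9 is true.
  4. (!p5 || !p2) — !p2 is true.
  5. (p1 || !p6) — p1 is true.
  6. (p7 || !p5 || !p6) — !p6 is true.
  7. (p4 || p1 || !p2) — p1 is true.
  8. (p1 || p7) — p1 is true.
  9. (p9 || !p5) — p9 is true.
  10. (p2 || p4) — p4 is true.
  11. (!p1 || !p2 || !p4) — !p2 is true.
  12. (!p8 || !p6 || !p2) — !p8 is true.
  13. (p4 || p1 || p3) — p1 is true.
  14. (p4 || !p9) — p4 is true.
  15. (!p7 || p6 || p9) — p9 is true.
  16. (!p2 || !p1) — !p2 is true.
  17. (!p9 || p1) — p1 is true.
  18. (!p2 || !p7) — !p2 is true.
  19. (p2 || !p3 || !p7) — !p3 is true.
  20. (!p1 || !p9 || p4) — p4 is true.
  21. (p2 || !p6 || !p1) — !p6 is true.
  22. (p1 || !p8) — !p8 is true.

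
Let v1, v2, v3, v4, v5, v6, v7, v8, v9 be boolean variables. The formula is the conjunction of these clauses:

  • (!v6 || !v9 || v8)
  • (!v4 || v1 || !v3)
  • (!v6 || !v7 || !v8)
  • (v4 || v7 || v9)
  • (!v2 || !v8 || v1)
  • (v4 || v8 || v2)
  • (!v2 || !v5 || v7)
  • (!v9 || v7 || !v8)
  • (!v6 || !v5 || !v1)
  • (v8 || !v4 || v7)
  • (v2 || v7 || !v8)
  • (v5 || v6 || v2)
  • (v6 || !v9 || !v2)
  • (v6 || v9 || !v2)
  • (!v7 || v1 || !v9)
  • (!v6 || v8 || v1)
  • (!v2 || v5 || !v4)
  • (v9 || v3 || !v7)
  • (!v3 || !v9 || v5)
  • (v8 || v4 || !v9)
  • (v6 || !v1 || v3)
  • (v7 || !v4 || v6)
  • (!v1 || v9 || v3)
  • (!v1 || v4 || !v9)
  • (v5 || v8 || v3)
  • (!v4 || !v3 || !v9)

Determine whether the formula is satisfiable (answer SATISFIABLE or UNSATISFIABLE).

Set v1 = True and propagate.
Set v2 = False and propagate.
Branch on v3: take v3 = True.
The remaining clauses are satisfied by v4 = True, v5 = False, v6 = True, v7 = True, v8 = False, v9 = False.
So v1=T, v2=F, v3=T, v4=T, v5=F, v6=T, v7=T, v8=F, v9=F is a satisfying assignment.

SATISFIABLE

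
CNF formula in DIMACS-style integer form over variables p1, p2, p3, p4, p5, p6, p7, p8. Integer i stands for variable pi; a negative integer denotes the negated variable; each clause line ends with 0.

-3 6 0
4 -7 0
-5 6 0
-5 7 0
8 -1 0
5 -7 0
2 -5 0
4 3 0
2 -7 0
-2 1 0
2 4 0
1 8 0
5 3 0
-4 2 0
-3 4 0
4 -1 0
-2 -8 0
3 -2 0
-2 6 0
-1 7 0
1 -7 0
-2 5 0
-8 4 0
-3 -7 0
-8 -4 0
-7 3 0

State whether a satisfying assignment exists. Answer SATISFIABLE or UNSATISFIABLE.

p2 = True:
  propagation gives p1=True, p8=True; an empty clause results — contradiction.
p2 = False:
  propagation gives p5=False, p7=False, p4=True; an empty clause results — contradiction.
Every branch closes, so no satisfying assignment exists.

UNSATISFIABLE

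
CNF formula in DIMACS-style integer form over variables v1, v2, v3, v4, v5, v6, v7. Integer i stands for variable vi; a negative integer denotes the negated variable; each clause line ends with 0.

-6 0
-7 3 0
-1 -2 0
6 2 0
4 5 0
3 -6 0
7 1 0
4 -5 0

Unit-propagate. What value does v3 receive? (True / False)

True

Unit clause (~v6) sets v6 = False.
In (v6 \/ v2), v6 is now false; v2 must hold, so v2 = True.
From (~v1 \/ ~v2) and v2 = True: v1 = False.
(v1 \/ v7): since v1 = False, the clause reduces to (v7). v7 = True.
In (~v7 \/ v3), ~v7 is now false; v3 must hold, so v3 = True.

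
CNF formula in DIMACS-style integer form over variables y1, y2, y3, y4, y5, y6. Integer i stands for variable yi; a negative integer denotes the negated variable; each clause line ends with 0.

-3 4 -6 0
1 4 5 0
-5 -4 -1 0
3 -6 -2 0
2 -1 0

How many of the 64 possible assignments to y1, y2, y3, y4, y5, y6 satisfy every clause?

26

Split on y1, then y4.
  y1=1, y4=1: remaining (y2,y3,y5,y6) ∈ {(1,0,0,0); (1,1,0,0); (1,1,0,1)} — 3.
  y1=1, y4=0: remaining (y2,y3,y5,y6) ∈ {(1,0,0,0); (1,0,1,0); (1,1,0,0); (1,1,1,0)} — 4.
  y1=0, y4=1: y5 free; 7 ways for (y2,y3,y6) × 2^1 = 14.
  y1=0, y4=0: 5 of the 16 assignments to (y2,y3,y5,y6) work.
Total: 3 + 4 + 14 + 5 = 26.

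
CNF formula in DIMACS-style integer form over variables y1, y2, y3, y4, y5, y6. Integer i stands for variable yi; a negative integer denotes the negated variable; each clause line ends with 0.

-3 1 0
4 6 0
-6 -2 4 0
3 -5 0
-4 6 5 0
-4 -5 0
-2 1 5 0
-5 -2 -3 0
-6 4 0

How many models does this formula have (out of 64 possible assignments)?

5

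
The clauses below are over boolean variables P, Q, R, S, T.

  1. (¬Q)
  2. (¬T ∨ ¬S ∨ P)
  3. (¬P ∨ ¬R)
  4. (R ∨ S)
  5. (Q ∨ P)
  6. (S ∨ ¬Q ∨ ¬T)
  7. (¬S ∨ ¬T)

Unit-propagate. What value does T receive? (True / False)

(¬Q) stands alone — Q = False.
(Q ∨ P) with Q = False leaves only P, so P = True.
(¬R ∨ ¬P) with P = True leaves only ¬R, so R = False.
From (R ∨ S) and R = False: S = True.
(¬T ∨ ¬S) with S = True leaves only ¬T, so T = False.

False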